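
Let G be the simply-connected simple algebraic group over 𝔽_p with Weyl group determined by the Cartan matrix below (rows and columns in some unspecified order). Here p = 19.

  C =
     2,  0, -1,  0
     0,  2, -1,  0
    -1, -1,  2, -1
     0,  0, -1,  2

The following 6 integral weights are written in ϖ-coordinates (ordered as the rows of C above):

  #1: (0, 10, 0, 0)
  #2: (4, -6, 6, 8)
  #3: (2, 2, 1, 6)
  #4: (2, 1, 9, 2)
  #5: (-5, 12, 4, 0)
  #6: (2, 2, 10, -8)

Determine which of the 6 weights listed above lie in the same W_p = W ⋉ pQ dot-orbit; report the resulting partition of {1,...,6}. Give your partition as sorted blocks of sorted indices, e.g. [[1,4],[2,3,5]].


C ↔ D_4 under row/col permutation; |W(D_4)| = 192.

Ā_19 reps of the 6 weights (D_4, coords as presented):

  λ_1 → (1, 11, 1, 1)
  λ_2 → (3, 3, 2, 7)
  λ_3 → (3, 3, 2, 7)
  λ_4 → (3, 2, 1, 3)
  λ_5 → (4, 13, 0, 1)
  λ_6 → (3, 3, 2, 7)

The 6 indices split into 4 linkage classes (same alcove rep ⇔ same W_19-dot-orbit):

[[1], [2, 3, 6], [4], [5]]


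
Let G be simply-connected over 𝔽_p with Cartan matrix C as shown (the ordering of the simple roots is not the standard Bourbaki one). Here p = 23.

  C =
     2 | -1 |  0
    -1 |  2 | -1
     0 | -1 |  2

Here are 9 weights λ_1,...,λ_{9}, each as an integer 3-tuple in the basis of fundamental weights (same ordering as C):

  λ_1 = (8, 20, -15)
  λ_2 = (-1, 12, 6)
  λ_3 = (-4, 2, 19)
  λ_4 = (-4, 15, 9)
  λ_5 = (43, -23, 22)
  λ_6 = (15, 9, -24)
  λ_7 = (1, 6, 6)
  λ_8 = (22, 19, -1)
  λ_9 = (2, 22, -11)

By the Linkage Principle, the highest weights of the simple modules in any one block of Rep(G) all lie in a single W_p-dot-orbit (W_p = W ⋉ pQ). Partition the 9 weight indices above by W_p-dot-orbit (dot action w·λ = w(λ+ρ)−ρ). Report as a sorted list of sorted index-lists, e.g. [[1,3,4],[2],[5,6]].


A_3 Cartan matrix, 3 simple roots permuted; ρ=(1,1,1).

λ_j+ρ reflected into Ā_23 (⟨·,θ^∨⟩≤23); 3-tuples as given:

  1: (2, 7, 7)
  2: (0, 13, 7)
  3: (3, 0, 20)
  4: (0, 13, 7)
  5: (0, 1, 21)
  6: (0, 13, 7)
  7: (2, 7, 7)
  8: (3, 0, 20)
  9: (0, 13, 7)

These 9 weights hit 4 W_23-dot-orbits; sizes (2, 4, 2, 1):

[[1, 7], [2, 4, 6, 9], [3, 8], [5]]


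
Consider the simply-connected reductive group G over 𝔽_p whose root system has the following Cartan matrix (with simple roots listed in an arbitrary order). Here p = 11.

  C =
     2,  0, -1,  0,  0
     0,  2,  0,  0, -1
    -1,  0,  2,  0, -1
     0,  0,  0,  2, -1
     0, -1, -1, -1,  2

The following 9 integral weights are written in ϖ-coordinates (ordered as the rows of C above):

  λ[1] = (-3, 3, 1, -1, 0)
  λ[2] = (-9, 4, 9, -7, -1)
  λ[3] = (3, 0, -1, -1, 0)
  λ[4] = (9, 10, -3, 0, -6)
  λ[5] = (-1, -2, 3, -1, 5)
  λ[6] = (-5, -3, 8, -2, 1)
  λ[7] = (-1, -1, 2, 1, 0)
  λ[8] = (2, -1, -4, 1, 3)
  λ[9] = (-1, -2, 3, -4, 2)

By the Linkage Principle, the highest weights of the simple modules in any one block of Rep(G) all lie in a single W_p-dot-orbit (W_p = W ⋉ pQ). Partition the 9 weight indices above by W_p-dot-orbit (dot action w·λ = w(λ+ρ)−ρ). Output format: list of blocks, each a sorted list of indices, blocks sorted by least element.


C ↔ D_5 under row/col permutation; |W(D_5)| = 1920.

Alcove-folded reps (p=11, 9 weights, presented ϖ-order):

  [1] (2, 4, 0, 0, 1) · [2] (4, 1, 0, 0, 1) · [3] (4, 1, 0, 0, 1) · [4] (0, 0, 3, 2, 1) · [5] (4, 1, 0, 0, 1) · [6] (4, 1, 0, 0, 1) · [7] (0, 0, 3, 2, 1) · [8] (0, 0, 3, 2, 1) · [9] (0, 0, 3, 2, 1)

These 9 weights hit 3 W_11-dot-orbits; sizes (1, 4, 4):

[[1], [2, 3, 5, 6], [4, 7, 8, 9]]


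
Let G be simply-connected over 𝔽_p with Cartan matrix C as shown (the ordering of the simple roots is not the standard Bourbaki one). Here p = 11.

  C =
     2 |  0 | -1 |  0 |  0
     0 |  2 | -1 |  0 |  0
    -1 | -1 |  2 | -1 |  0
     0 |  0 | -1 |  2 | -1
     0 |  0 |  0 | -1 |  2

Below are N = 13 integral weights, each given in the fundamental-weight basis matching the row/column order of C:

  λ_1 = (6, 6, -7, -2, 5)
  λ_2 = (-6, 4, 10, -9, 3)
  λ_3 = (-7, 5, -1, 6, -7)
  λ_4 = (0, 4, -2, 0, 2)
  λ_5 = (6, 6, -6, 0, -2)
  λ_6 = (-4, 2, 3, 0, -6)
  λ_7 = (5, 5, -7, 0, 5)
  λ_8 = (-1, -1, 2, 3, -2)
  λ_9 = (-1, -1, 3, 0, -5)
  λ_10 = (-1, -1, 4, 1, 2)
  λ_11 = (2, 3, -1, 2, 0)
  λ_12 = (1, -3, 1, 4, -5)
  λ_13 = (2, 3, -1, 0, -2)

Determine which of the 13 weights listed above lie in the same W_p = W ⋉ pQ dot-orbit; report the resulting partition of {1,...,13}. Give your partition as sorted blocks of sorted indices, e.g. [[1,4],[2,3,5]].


Root system D_5: the 5×5 matrix C matches after relabeling.

W_11-reps of the 13 weights in Ā_11 (same 5-coord order as C):

  [1] (0, 0, 1, 3, 1);  [2] (0, 0, 3, 1, 1);  [3] (0, 0, 1, 3, 1);  [4] (0, 4, 1, 0, 3);  [5] (2, 2, 0, 1, 4);  [6] (0, 0, 3, 1, 1);  [7] (0, 0, 1, 3, 1);  [8] (0, 0, 3, 1, 1);  [9] (0, 0, 1, 3, 1);  [10] (0, 0, 1, 3, 1);  [11] (3, 4, 0, 0, 1);  [12] (2, 2, 0, 1, 4);  [13] (3, 4, 0, 0, 1)

The 13 indices split into 5 linkage classes (same alcove rep ⇔ same W_11-dot-orbit):

[[1, 3, 7, 9, 10], [2, 6, 8], [4], [5, 12], [11, 13]]


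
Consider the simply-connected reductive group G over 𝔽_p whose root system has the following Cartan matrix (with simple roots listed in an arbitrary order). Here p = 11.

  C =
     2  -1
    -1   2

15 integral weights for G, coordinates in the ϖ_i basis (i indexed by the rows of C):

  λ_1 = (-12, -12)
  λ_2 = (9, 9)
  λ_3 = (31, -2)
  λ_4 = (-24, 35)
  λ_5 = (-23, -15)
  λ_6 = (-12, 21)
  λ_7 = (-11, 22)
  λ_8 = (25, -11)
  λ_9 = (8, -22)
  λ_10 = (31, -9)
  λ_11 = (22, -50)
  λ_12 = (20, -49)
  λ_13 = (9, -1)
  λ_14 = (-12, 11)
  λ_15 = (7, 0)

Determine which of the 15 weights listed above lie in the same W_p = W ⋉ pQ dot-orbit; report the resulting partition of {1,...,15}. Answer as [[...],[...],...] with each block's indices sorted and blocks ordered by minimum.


Dynkin diagram of C (from the 2 off-diagonal −1 entries): A_2.

Alcove-folded reps (p=11, 15 weights, presented ϖ-order):

  1: (0, 0);  2: (1, 1);  3: (1, 1);  4: (8, 1);  5: (0, 8);  6: (0, 0);  7: (1, 1);  8: (4, 1);  9: (1, 1);  10: (8, 1);  11: (4, 1);  12: (4, 1);  13: (10, 0);  14: (10, 0);  15: (8, 1)

These 15 weights hit 6 W_11-dot-orbits; sizes (2, 4, 3, 1, 3, 2):

[[1, 6], [2, 3, 7, 9], [4, 10, 15], [5], [8, 11, 12], [13, 14]]


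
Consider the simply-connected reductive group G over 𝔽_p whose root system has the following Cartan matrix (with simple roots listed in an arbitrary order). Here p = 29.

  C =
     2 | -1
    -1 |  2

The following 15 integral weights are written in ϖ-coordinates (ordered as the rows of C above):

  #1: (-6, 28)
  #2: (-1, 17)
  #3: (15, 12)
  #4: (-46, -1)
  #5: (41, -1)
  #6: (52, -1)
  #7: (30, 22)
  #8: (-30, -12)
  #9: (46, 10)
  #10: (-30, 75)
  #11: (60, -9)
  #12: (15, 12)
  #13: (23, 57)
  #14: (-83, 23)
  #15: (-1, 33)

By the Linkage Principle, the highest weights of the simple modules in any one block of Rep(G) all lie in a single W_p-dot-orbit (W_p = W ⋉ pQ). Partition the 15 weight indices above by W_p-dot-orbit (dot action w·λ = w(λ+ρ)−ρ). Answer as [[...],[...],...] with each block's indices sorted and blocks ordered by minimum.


A_2 Cartan matrix, 2 simple roots permuted; ρ=(1,1).

Each λ_j+ρ reduced to Ā_29; 2-tuples below use C's row order:

  λ_1+ρ ↦ (5, 24)
  λ_2+ρ ↦ (0, 18)
  λ_3+ρ ↦ (16, 13)
  λ_4+ρ ↦ (16, 13)
  λ_5+ρ ↦ (16, 13)
  λ_6+ρ ↦ (5, 24)
  λ_7+ρ ↦ (4, 2)
  λ_8+ρ ↦ (0, 18)
  λ_9+ρ ↦ (0, 18)
  λ_10+ρ ↦ (0, 18)
  λ_11+ρ ↦ (3, 21)
  λ_12+ρ ↦ (16, 13)
  λ_13+ρ ↦ (5, 24)
  λ_14+ρ ↦ (5, 24)
  λ_15+ρ ↦ (5, 24)

Partition of {1..15} into 5 W_29-dot-orbits:

[[1, 6, 13, 14, 15], [2, 8, 9, 10], [3, 4, 5, 12], [7], [11]]


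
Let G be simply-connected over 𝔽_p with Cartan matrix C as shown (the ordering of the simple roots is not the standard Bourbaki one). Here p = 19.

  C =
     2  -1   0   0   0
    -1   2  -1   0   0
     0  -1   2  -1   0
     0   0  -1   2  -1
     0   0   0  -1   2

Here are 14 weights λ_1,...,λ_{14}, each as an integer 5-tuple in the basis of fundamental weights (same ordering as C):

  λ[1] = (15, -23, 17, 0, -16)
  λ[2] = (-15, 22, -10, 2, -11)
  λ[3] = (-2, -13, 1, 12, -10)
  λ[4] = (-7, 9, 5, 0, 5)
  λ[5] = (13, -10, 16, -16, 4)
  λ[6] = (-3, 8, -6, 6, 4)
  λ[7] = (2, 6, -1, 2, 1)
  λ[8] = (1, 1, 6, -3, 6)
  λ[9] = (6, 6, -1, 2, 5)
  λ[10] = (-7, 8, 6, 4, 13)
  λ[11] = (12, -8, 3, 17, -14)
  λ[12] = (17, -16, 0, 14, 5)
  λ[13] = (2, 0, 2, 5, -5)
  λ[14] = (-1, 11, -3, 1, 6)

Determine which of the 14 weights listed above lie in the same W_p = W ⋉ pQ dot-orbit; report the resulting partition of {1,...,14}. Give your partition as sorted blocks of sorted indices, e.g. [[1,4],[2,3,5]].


A_5 Cartan matrix, 5 simple roots permuted; ρ=(1,1,1,1,1).

Ā_19 reps of the 14 weights (A_5, coords as presented):

  λ_1 → (1, 2, 12, 1, 0);  λ_2 → (3, 7, 0, 3, 2);  λ_3 → (2, 4, 6, 1, 2);  λ_4 → (2, 4, 6, 1, 2);  λ_5 → (2, 2, 5, 2, 5);  λ_6 → (2, 2, 5, 2, 5);  λ_7 → (3, 7, 0, 3, 2);  λ_8 → (2, 2, 5, 2, 5);  λ_9 → (3, 7, 0, 3, 2);  λ_10 → (3, 7, 0, 3, 2);  λ_11 → (3, 1, 3, 2, 4);  λ_12 → (1, 2, 12, 1, 0);  λ_13 → (3, 1, 3, 2, 4);  λ_14 → (0, 10, 2, 0, 7)

Linkage partition of the 14 weights (6 classes, p=19):

[[1, 12], [2, 7, 9, 10], [3, 4], [5, 6, 8], [11, 13], [14]]


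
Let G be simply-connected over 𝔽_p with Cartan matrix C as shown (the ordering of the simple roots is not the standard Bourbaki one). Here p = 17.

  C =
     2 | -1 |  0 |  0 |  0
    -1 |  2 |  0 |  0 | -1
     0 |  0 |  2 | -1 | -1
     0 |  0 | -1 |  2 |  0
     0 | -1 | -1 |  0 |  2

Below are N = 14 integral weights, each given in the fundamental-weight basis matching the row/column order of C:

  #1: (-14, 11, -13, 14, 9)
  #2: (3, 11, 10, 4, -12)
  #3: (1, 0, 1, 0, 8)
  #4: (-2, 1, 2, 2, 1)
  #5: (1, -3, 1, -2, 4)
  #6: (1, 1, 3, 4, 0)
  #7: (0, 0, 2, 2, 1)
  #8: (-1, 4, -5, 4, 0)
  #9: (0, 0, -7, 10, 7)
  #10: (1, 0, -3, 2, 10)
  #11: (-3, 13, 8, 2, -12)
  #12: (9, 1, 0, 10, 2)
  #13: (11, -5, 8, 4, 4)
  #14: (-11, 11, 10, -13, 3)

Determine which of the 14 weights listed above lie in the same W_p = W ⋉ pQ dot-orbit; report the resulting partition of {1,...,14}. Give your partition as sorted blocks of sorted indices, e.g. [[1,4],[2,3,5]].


Type A_5, rank 5, |W|=720; reorder rows/cols to standard.

Folding the 14 weights λ_j+ρ into Ā_17 (reps in the given 5-coord order):

  λ_1 → (2, 2, 4, 5, 1);  λ_2 → (0, 1, 0, 1, 11);  λ_3 → (2, 1, 2, 1, 9);  λ_4 → (1, 1, 3, 3, 2);  λ_5 → (0, 2, 1, 1, 3);  λ_6 → (2, 2, 4, 5, 1);  λ_7 → (1, 1, 3, 3, 2);  λ_8 → (0, 2, 1, 1, 3);  λ_9 → (1, 1, 6, 5, 2);  λ_10 → (2, 1, 2, 1, 9);  λ_11 → (2, 1, 2, 1, 9);  λ_12 → (0, 2, 1, 1, 3);  λ_13 → (2, 2, 4, 5, 1);  λ_14 → (0, 2, 1, 1, 3)

6 distinct reps among the 14 weights ⇒ 6 W_17-linkage classes:

[[1, 6, 13], [2], [3, 10, 11], [4, 7], [5, 8, 12, 14], [9]]


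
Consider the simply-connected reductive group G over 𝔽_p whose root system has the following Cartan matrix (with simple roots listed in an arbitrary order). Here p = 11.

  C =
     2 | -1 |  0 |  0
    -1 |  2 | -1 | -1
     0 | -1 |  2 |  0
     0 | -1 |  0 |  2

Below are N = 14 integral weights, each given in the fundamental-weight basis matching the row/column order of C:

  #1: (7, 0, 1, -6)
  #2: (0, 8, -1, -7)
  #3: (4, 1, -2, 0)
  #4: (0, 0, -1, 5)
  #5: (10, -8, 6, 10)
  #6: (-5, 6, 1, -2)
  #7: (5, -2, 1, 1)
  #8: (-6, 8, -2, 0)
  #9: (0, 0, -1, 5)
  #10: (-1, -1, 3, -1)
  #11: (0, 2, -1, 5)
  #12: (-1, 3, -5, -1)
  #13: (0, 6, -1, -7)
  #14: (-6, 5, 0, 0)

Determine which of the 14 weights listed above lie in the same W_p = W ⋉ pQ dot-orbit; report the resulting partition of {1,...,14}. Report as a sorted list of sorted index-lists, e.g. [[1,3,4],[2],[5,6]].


Root system D_4: the 4×4 matrix C matches after relabeling.

λ_j+ρ reflected into Ā_11 (⟨·,θ^∨⟩≤11); 4-tuples as given:

  λ_1 → (4, 2, 2, 1)
  λ_2 → (1, 1, 0, 6)
  λ_3 → (5, 1, 1, 1)
  λ_4 → (1, 1, 0, 6)
  λ_5 → (0, 0, 4, 0)
  λ_6 → (4, 2, 2, 1)
  λ_7 → (5, 1, 1, 1)
  λ_8 → (5, 1, 1, 1)
  λ_9 → (1, 1, 0, 6)
  λ_10 → (0, 0, 4, 0)
  λ_11 → (1, 1, 0, 6)
  λ_12 → (0, 0, 4, 0)
  λ_13 → (1, 1, 0, 6)
  λ_14 → (5, 1, 1, 1)

These 14 weights hit 4 W_11-dot-orbits; sizes (2, 5, 4, 3):

[[1, 6], [2, 4, 9, 11, 13], [3, 7, 8, 14], [5, 10, 12]]


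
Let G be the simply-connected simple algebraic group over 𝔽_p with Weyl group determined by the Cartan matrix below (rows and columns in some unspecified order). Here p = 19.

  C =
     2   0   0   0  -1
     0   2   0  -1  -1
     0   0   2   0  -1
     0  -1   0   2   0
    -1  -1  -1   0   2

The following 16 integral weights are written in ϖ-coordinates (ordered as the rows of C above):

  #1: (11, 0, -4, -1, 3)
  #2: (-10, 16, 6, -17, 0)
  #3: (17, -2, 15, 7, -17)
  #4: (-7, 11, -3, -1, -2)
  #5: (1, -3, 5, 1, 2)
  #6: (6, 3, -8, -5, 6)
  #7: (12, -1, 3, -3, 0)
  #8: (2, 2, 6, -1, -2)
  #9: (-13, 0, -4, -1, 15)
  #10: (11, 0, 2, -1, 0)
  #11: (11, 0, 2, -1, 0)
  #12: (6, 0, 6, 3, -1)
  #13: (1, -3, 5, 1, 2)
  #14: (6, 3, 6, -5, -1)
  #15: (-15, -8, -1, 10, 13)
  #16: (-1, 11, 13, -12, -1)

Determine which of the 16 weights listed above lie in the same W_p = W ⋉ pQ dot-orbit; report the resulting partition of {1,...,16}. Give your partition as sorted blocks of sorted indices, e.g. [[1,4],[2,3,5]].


D_5 Cartan matrix, 5 simple roots permuted; ρ=(1,1,1,1,1).

Each λ_j+ρ reduced to Ā_19; 5-tuples below use C's row order:

  1: (12, 1, 3, 0, 1);  2: (1, 1, 1, 9, 0);  3: (1, 1, 1, 9, 0);  4: (2, 2, 6, 0, 1);  5: (2, 2, 6, 0, 1);  6: (7, 0, 7, 4, 0);  7: (12, 1, 3, 0, 1);  8: (2, 2, 6, 0, 1);  9: (12, 1, 3, 0, 1);  10: (12, 1, 3, 0, 1);  11: (12, 1, 3, 0, 1);  12: (7, 0, 7, 4, 0);  13: (2, 2, 6, 0, 1);  14: (7, 0, 7, 4, 0);  15: (7, 0, 7, 4, 0);  16: (7, 0, 7, 4, 0)

Linkage partition of the 16 weights (4 classes, p=19):

[[1, 7, 9, 10, 11], [2, 3], [4, 5, 8, 13], [6, 12, 14, 15, 16]]


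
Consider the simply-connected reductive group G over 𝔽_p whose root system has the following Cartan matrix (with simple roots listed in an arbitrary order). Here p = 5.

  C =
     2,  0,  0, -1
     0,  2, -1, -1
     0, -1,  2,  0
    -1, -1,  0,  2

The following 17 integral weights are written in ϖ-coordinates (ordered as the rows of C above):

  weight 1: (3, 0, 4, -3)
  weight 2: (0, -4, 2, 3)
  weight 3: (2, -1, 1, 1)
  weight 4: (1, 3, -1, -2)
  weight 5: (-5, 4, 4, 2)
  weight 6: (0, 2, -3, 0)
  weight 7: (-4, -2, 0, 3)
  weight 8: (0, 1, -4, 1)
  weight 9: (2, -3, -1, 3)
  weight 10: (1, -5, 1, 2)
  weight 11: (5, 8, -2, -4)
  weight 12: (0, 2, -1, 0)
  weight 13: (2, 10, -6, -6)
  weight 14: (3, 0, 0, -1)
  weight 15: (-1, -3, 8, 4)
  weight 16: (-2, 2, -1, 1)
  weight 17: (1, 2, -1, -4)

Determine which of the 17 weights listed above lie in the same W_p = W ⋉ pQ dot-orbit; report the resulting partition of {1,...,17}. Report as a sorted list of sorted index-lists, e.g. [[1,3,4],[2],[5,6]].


A_4 Cartan matrix, 4 simple roots permuted; ρ=(1,1,1,1).

W_5-reps of the 17 weights in Ā_5 (same 4-coord order as C):

  λ_1+ρ ↦ (1, 1, 1, 0);  λ_2+ρ ↦ (1, 3, 0, 1);  λ_3+ρ ↦ (1, 0, 0, 2);  λ_4+ρ ↦ (1, 3, 0, 1);  λ_5+ρ ↦ (1, 3, 0, 1);  λ_6+ρ ↦ (1, 1, 2, 1);  λ_7+ρ ↦ (3, 1, 0, 0);  λ_8+ρ ↦ (1, 1, 2, 1);  λ_9+ρ ↦ (1, 0, 0, 2);  λ_10+ρ ↦ (1, 1, 2, 1);  λ_11+ρ ↦ (1, 1, 1, 0);  λ_12+ρ ↦ (1, 3, 0, 1);  λ_13+ρ ↦ (3, 1, 0, 0);  λ_14+ρ ↦ (3, 1, 0, 0);  λ_15+ρ ↦ (1, 0, 0, 2);  λ_16+ρ ↦ (1, 3, 0, 1);  λ_17+ρ ↦ (1, 0, 0, 2)

Partition of {1..17} into 5 W_5-dot-orbits:

[[1, 11], [2, 4, 5, 12, 16], [3, 9, 15, 17], [6, 8, 10], [7, 13, 14]]


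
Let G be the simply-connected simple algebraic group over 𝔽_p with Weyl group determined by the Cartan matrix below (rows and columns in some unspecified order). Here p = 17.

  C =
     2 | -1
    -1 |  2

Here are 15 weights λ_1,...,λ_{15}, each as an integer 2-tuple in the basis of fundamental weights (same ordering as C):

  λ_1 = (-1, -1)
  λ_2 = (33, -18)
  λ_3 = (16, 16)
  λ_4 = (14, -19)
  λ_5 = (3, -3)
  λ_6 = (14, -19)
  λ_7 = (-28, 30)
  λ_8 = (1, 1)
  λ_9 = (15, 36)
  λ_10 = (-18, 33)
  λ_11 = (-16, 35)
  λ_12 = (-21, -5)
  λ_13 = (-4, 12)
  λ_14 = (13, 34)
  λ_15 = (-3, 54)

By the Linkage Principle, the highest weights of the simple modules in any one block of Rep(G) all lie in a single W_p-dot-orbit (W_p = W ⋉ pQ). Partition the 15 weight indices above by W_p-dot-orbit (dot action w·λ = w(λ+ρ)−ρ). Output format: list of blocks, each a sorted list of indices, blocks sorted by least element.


C ↔ A_2 under row/col permutation; |W(A_2)| = 6.

Each λ_j+ρ reduced to Ā_17; 2-tuples below use C's row order:

  λ_1 → (0, 0) · λ_2 → (0, 0) · λ_3 → (0, 0) · λ_4 → (2, 14) · λ_5 → (2, 2) · λ_6 → (2, 14) · λ_7 → (3, 10) · λ_8 → (2, 2) · λ_9 → (2, 14) · λ_10 → (0, 0) · λ_11 → (2, 2) · λ_12 → (3, 10) · λ_13 → (3, 10) · λ_14 → (2, 14) · λ_15 → (2, 2)

These 15 weights hit 4 W_17-dot-orbits; sizes (4, 4, 4, 3):

[[1, 2, 3, 10], [4, 6, 9, 14], [5, 8, 11, 15], [7, 12, 13]]


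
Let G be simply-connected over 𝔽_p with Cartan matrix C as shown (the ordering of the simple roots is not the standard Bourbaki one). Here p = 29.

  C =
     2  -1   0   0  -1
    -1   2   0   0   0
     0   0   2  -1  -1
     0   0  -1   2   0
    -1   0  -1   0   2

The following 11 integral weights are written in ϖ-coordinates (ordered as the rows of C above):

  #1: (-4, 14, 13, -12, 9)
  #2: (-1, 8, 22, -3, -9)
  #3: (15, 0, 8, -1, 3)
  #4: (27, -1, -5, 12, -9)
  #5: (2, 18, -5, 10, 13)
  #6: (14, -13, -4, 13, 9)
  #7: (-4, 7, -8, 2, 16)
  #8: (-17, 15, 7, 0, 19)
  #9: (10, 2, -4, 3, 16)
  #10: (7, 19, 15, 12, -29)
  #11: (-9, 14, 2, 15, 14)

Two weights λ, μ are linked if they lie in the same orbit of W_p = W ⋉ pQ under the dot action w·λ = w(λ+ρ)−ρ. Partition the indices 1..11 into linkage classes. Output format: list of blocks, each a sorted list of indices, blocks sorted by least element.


A_5 Cartan matrix, 5 simple roots permuted; ρ=(1,1,1,1,1).

Folding the 11 weights λ_j+ρ into Ā_29 (reps in the given 5-coord order):

  [1] (3, 5, 3, 4, 7);  [2] (8, 1, 13, 2, 0);  [3] (16, 0, 8, 1, 4);  [4] (16, 0, 8, 1, 4);  [5] (3, 5, 3, 4, 7);  [6] (3, 5, 3, 4, 7);  [7] (3, 5, 3, 4, 7);  [8] (16, 0, 8, 1, 4);  [9] (11, 0, 1, 2, 14);  [10] (16, 0, 8, 1, 4);  [11] (3, 5, 3, 4, 7)

4 distinct reps among the 11 weights ⇒ 4 W_29-linkage classes:

[[1, 5, 6, 7, 11], [2], [3, 4, 8, 10], [9]]


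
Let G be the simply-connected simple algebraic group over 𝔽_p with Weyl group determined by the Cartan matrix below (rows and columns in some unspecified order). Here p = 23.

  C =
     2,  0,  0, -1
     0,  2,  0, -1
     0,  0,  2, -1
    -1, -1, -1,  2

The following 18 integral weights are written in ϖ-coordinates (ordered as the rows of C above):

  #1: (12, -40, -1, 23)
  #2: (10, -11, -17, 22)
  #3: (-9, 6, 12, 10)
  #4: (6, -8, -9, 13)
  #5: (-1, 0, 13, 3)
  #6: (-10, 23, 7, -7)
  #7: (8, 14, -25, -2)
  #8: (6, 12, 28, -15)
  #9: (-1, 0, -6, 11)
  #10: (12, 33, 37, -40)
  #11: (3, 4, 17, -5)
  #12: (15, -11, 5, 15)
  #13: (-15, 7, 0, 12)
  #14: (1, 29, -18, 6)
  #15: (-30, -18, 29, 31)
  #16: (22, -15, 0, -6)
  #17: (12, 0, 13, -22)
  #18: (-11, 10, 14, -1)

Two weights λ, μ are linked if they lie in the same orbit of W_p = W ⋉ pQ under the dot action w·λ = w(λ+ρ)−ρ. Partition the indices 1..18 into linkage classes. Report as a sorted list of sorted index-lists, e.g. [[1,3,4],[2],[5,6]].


D_4 Cartan matrix, 4 simple roots permuted; ρ=(1,1,1,1).

Each λ_j+ρ reduced to Ā_23; 4-tuples below use C's row order:

  [1] (13, 7, 0, 1) · [2] (0, 1, 5, 7) · [3] (0, 1, 5, 7) · [4] (6, 6, 7, 1) · [5] (0, 1, 14, 4) · [6] (5, 8, 6, 1) · [7] (13, 7, 0, 1) · [8] (1, 5, 9, 1) · [9] (0, 1, 5, 7) · [10] (0, 1, 5, 7) · [11] (0, 1, 14, 4) · [12] (1, 5, 9, 1) · [13] (13, 7, 0, 1) · [14] (6, 6, 7, 1) · [15] (6, 6, 7, 1) · [16] (0, 1, 14, 4) · [17] (6, 6, 7, 1) · [18] (0, 1, 5, 7)

6 distinct reps among the 18 weights ⇒ 6 W_23-linkage classes:

[[1, 7, 13], [2, 3, 9, 10, 18], [4, 14, 15, 17], [5, 11, 16], [6], [8, 12]]


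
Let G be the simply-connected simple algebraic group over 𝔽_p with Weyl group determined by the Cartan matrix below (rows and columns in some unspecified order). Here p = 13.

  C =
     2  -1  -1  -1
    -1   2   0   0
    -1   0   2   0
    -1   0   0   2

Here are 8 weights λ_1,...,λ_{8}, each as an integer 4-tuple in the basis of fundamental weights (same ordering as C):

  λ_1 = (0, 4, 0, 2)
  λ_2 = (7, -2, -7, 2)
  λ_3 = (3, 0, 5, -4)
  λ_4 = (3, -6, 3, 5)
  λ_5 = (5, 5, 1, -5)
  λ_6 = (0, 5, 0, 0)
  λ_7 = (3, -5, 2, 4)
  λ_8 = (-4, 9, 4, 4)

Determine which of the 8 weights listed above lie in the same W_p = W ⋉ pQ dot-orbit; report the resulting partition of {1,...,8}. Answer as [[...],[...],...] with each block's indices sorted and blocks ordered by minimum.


Dynkin diagram of C (from the 6 off-diagonal −1 entries): D_4.

Ā_13 reps of the 8 weights (D_4, coords as presented):

  λ_1 → (1, 5, 1, 3)
  λ_2 → (1, 1, 6, 3)
  λ_3 → (1, 1, 6, 3)
  λ_4 → (0, 4, 3, 5)
  λ_5 → (1, 5, 1, 3)
  λ_6 → (1, 6, 1, 1)
  λ_7 → (0, 4, 3, 5)
  λ_8 → (1, 6, 1, 1)

Partition of {1..8} into 4 W_13-dot-orbits:

[[1, 5], [2, 3], [4, 7], [6, 8]]


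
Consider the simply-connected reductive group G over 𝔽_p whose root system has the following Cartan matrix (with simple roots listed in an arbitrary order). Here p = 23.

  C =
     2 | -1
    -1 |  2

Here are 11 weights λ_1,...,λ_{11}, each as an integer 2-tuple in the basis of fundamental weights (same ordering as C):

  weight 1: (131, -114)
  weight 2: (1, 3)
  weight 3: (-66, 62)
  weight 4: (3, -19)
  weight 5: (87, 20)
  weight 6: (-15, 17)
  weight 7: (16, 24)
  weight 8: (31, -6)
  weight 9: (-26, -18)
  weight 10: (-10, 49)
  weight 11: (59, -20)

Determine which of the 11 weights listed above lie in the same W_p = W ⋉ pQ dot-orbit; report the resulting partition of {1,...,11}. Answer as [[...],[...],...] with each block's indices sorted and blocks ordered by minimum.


Dynkin diagram of C (from the 2 off-diagonal −1 entries): A_2.

λ_j+ρ reflected into Ā_23 (⟨·,θ^∨⟩≤23); 2-tuples as given:

  λ_1+ρ ↦ (4, 17) · λ_2+ρ ↦ (2, 4) · λ_3+ρ ↦ (2, 4) · λ_4+ρ ↦ (14, 4) · λ_5+ρ ↦ (2, 4) · λ_6+ρ ↦ (14, 4) · λ_7+ρ ↦ (2, 4) · λ_8+ρ ↦ (14, 4) · λ_9+ρ ↦ (2, 4) · λ_10+ρ ↦ (14, 4) · λ_11+ρ ↦ (14, 4)

These 11 weights hit 3 W_23-dot-orbits; sizes (1, 5, 5):

[[1], [2, 3, 5, 7, 9], [4, 6, 8, 10, 11]]


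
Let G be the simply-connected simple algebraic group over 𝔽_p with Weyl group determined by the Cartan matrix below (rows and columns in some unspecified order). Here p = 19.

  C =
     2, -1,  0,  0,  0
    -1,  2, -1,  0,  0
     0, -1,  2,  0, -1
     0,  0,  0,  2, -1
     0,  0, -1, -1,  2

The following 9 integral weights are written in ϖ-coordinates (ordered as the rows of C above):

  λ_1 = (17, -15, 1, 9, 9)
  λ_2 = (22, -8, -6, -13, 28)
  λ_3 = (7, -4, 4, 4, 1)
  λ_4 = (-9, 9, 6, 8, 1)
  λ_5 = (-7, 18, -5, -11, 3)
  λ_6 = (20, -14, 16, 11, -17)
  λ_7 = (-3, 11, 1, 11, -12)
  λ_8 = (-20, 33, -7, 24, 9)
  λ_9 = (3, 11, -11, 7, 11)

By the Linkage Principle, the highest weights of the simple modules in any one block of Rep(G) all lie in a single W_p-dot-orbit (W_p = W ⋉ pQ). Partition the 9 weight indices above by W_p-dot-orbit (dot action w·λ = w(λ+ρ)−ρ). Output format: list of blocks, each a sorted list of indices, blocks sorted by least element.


A_5 Cartan matrix, 5 simple roots permuted; ρ=(1,1,1,1,1).

Each λ_j+ρ reduced to Ā_19; 5-tuples below use C's row order:

  λ_1 → (2, 1, 9, 1, 2) · λ_2 → (5, 3, 2, 5, 2) · λ_3 → (5, 3, 2, 5, 2) · λ_4 → (1, 1, 7, 0, 2) · λ_5 → (6, 3, 6, 0, 4) · λ_6 → (2, 1, 10, 0, 2) · λ_7 → (2, 1, 9, 1, 2) · λ_8 → (6, 3, 6, 0, 4) · λ_9 → (2, 1, 9, 1, 2)

These 9 weights hit 5 W_19-dot-orbits; sizes (3, 2, 1, 2, 1):

[[1, 7, 9], [2, 3], [4], [5, 8], [6]]


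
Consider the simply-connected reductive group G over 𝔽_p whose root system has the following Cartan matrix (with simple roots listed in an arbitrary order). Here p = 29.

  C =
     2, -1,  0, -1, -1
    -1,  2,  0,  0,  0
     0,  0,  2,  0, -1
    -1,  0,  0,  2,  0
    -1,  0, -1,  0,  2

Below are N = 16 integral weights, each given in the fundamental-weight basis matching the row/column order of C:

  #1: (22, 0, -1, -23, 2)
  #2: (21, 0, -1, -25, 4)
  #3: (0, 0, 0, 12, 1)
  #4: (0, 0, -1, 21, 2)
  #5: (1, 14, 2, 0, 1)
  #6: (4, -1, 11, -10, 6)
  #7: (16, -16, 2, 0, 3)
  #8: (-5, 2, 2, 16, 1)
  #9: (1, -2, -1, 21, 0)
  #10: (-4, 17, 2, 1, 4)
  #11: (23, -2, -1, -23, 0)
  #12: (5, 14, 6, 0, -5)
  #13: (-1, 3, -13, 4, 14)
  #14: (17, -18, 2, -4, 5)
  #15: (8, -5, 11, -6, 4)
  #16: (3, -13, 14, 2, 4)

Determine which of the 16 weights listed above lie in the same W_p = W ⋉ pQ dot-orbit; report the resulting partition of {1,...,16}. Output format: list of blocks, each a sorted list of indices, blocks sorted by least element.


D_5 Cartan matrix, 5 simple roots permuted; ρ=(1,1,1,1,1).

Ā_29 reps of the 16 weights (D_5, coords as presented):

  λ_1+ρ ↦ (1, 1, 0, 22, 1);  λ_2+ρ ↦ (1, 1, 0, 22, 1);  λ_3+ρ ↦ (1, 1, 1, 13, 2);  λ_4+ρ ↦ (1, 1, 0, 22, 1);  λ_5+ρ ↦ (2, 15, 3, 1, 2);  λ_6+ρ ↦ (0, 4, 12, 5, 3);  λ_7+ρ ↦ (2, 15, 3, 1, 2);  λ_8+ρ ↦ (1, 1, 1, 13, 2);  λ_9+ρ ↦ (1, 1, 0, 22, 1);  λ_10+ρ ↦ (2, 15, 3, 1, 2);  λ_11+ρ ↦ (1, 1, 0, 22, 1);  λ_12+ρ ↦ (2, 15, 3, 1, 2);  λ_13+ρ ↦ (0, 4, 12, 5, 3);  λ_14+ρ ↦ (2, 15, 3, 1, 2);  λ_15+ρ ↦ (0, 4, 12, 5, 3);  λ_16+ρ ↦ (0, 4, 12, 5, 3)

Linkage partition of the 16 weights (4 classes, p=29):

[[1, 2, 4, 9, 11], [3, 8], [5, 7, 10, 12, 14], [6, 13, 15, 16]]


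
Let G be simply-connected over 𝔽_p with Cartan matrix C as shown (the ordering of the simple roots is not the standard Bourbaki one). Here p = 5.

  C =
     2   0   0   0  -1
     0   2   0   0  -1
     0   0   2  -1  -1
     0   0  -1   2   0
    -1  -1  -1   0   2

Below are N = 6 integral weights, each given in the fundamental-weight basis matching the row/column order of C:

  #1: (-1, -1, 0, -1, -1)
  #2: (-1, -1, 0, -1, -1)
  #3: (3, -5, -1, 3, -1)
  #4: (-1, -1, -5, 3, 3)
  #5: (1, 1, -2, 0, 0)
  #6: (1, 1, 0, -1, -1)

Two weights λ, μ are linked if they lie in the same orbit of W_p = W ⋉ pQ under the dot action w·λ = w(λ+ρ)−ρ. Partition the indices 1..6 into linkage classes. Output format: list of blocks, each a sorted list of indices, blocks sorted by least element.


Type D_5, rank 5, |W|=1920; reorder rows/cols to standard.

λ_j+ρ reflected into Ā_5 (⟨·,θ^∨⟩≤5); 5-tuples as given:

  λ_1 → (0, 0, 1, 0, 0) · λ_2 → (0, 0, 1, 0, 0) · λ_3 → (0, 0, 1, 0, 0) · λ_4 → (0, 0, 1, 0, 0) · λ_5 → (2, 2, 0, 0, 0) · λ_6 → (2, 2, 0, 0, 0)

2 distinct reps among the 6 weights ⇒ 2 W_5-linkage classes:

[[1, 2, 3, 4], [5, 6]]


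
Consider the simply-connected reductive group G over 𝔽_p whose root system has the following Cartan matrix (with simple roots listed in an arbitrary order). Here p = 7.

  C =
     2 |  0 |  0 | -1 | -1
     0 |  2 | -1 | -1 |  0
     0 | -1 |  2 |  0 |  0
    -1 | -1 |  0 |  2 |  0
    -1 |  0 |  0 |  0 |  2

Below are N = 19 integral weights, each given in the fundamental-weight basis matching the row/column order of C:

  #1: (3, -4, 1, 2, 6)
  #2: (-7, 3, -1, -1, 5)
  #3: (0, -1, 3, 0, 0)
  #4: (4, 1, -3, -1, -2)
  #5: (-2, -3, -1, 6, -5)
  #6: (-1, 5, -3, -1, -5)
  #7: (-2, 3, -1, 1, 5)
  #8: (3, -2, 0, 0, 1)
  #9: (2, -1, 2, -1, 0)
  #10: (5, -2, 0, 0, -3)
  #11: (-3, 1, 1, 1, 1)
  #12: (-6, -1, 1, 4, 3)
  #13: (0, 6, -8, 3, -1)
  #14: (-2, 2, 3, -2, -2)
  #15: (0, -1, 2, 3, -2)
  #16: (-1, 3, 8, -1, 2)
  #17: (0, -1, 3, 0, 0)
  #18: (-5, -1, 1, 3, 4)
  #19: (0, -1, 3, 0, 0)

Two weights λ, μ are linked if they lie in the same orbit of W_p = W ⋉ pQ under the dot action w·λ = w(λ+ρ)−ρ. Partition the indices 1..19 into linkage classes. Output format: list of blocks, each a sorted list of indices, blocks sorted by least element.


Type A_5, rank 5, |W|=720; reorder rows/cols to standard.

Ā_7 reps of the 19 weights (A_5, coords as presented):

  [1] (0, 0, 2, 4, 0) · [2] (0, 0, 2, 4, 0) · [3] (1, 0, 4, 1, 1) · [4] (4, 0, 2, 0, 1) · [5] (4, 0, 2, 0, 1) · [6] (0, 0, 2, 4, 0) · [7] (1, 0, 4, 1, 1) · [8] (4, 1, 0, 0, 2) · [9] (3, 0, 3, 0, 1) · [10] (4, 1, 0, 0, 2) · [11] (2, 2, 2, 0, 0) · [12] (4, 0, 2, 0, 1) · [13] (4, 0, 2, 0, 1) · [14] (1, 0, 4, 1, 1) · [15] (0, 0, 2, 4, 0) · [16] (0, 0, 2, 4, 0) · [17] (1, 0, 4, 1, 1) · [18] (4, 0, 2, 0, 1) · [19] (1, 0, 4, 1, 1)

Grouping the 19 weights by Ā_7-representative: 6 linkage classes.

[[1, 2, 6, 15, 16], [3, 7, 14, 17, 19], [4, 5, 12, 13, 18], [8, 10], [9], [11]]


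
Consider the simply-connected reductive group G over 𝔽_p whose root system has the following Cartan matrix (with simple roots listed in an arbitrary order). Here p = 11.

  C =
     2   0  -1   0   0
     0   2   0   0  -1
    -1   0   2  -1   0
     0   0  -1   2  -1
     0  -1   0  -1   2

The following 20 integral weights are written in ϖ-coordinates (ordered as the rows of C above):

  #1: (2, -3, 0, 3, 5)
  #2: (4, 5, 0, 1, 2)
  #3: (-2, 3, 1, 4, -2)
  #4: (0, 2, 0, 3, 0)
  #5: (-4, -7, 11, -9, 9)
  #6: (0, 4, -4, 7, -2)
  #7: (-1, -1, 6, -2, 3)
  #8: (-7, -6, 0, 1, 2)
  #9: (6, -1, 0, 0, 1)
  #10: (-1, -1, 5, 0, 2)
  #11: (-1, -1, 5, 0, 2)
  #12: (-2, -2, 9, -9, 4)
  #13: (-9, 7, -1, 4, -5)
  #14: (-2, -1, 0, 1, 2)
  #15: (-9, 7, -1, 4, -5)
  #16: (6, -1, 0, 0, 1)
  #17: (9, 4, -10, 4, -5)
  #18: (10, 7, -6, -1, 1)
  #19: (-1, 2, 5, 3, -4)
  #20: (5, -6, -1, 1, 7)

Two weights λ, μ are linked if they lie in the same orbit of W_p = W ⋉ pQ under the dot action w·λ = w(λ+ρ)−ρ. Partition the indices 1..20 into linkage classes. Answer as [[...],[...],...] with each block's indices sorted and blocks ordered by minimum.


Root system A_5: the 5×5 matrix C matches after relabeling.

W_11-reps of the 20 weights in Ā_11 (same 5-coord order as C):

  λ_1+ρ ↦ (0, 1, 1, 4, 3) · λ_2+ρ ↦ (1, 0, 0, 2, 3) · λ_3+ρ ↦ (1, 3, 1, 4, 1) · λ_4+ρ ↦ (1, 3, 1, 4, 1) · λ_5+ρ ↦ (0, 1, 1, 4, 3) · λ_6+ρ ↦ (1, 3, 1, 4, 1) · λ_7+ρ ↦ (0, 0, 6, 1, 3) · λ_8+ρ ↦ (1, 0, 0, 2, 3) · λ_9+ρ ↦ (7, 0, 1, 1, 2) · λ_10+ρ ↦ (0, 0, 6, 1, 3) · λ_11+ρ ↦ (0, 0, 6, 1, 3) · λ_12+ρ ↦ (1, 3, 1, 4, 1) · λ_13+ρ ↦ (0, 1, 1, 4, 3) · λ_14+ρ ↦ (1, 0, 0, 2, 3) · λ_15+ρ ↦ (0, 1, 1, 4, 3) · λ_16+ρ ↦ (7, 0, 1, 1, 2) · λ_17+ρ ↦ (1, 3, 1, 4, 1) · λ_18+ρ ↦ (1, 0, 0, 2, 3) · λ_19+ρ ↦ (0, 0, 6, 1, 3) · λ_20+ρ ↦ (1, 0, 0, 2, 3)

Partition of {1..20} into 5 W_11-dot-orbits:

[[1, 5, 13, 15], [2, 8, 14, 18, 20], [3, 4, 6, 12, 17], [7, 10, 11, 19], [9, 16]]


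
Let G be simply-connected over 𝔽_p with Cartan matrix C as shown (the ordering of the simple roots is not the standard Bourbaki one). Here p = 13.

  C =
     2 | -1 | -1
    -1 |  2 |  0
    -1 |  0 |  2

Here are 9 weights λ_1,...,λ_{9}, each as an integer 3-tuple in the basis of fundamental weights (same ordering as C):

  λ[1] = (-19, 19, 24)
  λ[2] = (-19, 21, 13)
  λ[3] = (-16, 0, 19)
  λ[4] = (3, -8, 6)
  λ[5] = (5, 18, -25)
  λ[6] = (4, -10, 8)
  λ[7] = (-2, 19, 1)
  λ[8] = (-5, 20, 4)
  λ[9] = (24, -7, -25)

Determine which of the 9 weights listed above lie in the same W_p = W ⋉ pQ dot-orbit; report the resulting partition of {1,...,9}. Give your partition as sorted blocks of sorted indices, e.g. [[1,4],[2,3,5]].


Dynkin diagram of C (from the 4 off-diagonal −1 entries): A_3.

Alcove-folded reps (p=13, 9 weights, presented ϖ-order):

  1: (1, 6, 1) · 2: (4, 4, 4) · 3: (1, 6, 1) · 4: (3, 4, 4) · 5: (1, 6, 1) · 6: (4, 4, 4) · 7: (6, 5, 1) · 8: (4, 4, 4) · 9: (6, 5, 1)

4 distinct reps among the 9 weights ⇒ 4 W_13-linkage classes:

[[1, 3, 5], [2, 6, 8], [4], [7, 9]]


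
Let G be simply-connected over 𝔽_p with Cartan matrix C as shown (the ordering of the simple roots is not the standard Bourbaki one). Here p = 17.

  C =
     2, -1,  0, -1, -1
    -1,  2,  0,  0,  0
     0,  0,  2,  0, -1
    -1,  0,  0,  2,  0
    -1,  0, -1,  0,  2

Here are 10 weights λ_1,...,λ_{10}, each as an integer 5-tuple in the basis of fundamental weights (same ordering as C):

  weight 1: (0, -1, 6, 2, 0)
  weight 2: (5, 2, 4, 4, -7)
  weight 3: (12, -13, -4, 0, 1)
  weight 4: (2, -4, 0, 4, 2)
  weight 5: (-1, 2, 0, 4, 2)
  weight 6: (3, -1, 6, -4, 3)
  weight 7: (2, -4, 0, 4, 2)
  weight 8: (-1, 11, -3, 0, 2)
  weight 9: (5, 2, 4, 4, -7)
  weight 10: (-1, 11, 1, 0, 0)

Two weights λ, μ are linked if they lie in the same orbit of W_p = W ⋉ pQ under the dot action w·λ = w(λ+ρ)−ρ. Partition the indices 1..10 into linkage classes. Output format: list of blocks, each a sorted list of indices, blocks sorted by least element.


Type D_5, rank 5, |W|=1920; reorder rows/cols to standard.

Alcove-folded reps (p=17, 10 weights, presented ϖ-order):

    [1] (1, 0, 7, 3, 1)
    [2] (0, 3, 1, 5, 3)
    [3] (0, 12, 2, 1, 1)
    [4] (0, 3, 1, 5, 3)
    [5] (0, 3, 1, 5, 3)
    [6] (1, 0, 7, 3, 1)
    [7] (0, 3, 1, 5, 3)
    [8] (0, 12, 2, 1, 1)
    [9] (0, 3, 1, 5, 3)
    [10] (0, 12, 2, 1, 1)

These 10 weights hit 3 W_17-dot-orbits; sizes (2, 5, 3):

[[1, 6], [2, 4, 5, 7, 9], [3, 8, 10]]


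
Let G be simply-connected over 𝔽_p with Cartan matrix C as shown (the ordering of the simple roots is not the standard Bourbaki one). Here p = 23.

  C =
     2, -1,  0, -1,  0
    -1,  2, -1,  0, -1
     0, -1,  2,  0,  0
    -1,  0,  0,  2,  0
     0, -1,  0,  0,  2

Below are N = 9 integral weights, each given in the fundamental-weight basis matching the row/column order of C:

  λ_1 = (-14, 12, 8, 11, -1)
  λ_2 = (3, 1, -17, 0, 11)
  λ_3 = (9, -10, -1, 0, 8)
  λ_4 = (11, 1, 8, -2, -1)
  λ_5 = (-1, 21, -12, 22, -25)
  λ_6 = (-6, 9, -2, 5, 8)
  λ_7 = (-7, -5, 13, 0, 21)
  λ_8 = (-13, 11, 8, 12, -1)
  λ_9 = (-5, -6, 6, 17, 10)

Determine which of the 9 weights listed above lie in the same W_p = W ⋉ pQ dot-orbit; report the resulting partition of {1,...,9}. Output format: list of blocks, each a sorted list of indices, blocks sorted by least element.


D_5 Cartan matrix, 5 simple roots permuted; ρ=(1,1,1,1,1).

λ_j+ρ reflected into Ā_23 (⟨·,θ^∨⟩≤23); 5-tuples as given:

    λ_1+ρ ↦ (1, 0, 9, 1, 0)
    λ_2+ρ ↦ (1, 2, 2, 9, 2)
    λ_3+ρ ↦ (1, 0, 9, 1, 0)
    λ_4+ρ ↦ (1, 0, 9, 1, 0)
    λ_5+ρ ↦ (1, 0, 9, 1, 0)
    λ_6+ρ ↦ (1, 3, 1, 0, 9)
    λ_7+ρ ↦ (1, 3, 1, 0, 9)
    λ_8+ρ ↦ (1, 0, 9, 1, 0)
    λ_9+ρ ↦ (1, 2, 2, 9, 2)

3 distinct reps among the 9 weights ⇒ 3 W_23-linkage classes:

[[1, 3, 4, 5, 8], [2, 9], [6, 7]]


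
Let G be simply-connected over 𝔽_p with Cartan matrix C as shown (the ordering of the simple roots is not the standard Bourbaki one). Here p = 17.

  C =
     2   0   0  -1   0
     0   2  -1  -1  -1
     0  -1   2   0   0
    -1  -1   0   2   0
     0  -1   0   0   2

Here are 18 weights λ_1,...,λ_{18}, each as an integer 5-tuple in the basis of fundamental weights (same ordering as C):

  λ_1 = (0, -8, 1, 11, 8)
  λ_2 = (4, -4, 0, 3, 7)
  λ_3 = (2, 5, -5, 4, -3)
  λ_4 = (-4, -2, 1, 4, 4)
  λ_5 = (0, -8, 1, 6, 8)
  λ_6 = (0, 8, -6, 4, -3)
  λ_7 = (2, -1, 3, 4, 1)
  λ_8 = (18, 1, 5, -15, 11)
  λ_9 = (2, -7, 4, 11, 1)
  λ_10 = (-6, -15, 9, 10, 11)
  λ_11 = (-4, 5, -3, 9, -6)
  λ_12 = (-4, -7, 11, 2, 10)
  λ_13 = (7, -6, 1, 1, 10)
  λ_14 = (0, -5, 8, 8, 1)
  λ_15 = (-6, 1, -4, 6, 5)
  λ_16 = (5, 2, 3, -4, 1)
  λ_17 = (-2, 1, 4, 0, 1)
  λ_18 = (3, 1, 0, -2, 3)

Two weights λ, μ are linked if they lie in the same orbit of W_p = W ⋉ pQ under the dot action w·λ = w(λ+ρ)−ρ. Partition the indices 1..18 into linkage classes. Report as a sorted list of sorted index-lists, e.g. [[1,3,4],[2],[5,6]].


C ↔ D_5 under row/col permutation; |W(D_5)| = 1920.

W_17-reps of the 18 weights in Ā_17 (same 5-coord order as C):

  1: (1, 2, 5, 0, 2) · 2: (5, 1, 2, 1, 5) · 3: (3, 0, 4, 3, 2) · 4: (3, 1, 1, 1, 4) · 5: (1, 2, 5, 0, 2) · 6: (1, 2, 5, 0, 2) · 7: (3, 0, 4, 3, 2) · 8: (3, 0, 4, 3, 2) · 9: (3, 1, 1, 1, 4) · 10: (3, 0, 4, 3, 2) · 11: (3, 1, 1, 1, 4) · 12: (3, 0, 6, 0, 5) · 13: (5, 1, 2, 1, 5) · 14: (1, 2, 5, 0, 2) · 15: (5, 1, 2, 1, 5) · 16: (3, 0, 4, 3, 2) · 17: (1, 2, 5, 0, 2) · 18: (3, 1, 1, 1, 4)

5 distinct reps among the 18 weights ⇒ 5 W_17-linkage classes:

[[1, 5, 6, 14, 17], [2, 13, 15], [3, 7, 8, 10, 16], [4, 9, 11, 18], [12]]


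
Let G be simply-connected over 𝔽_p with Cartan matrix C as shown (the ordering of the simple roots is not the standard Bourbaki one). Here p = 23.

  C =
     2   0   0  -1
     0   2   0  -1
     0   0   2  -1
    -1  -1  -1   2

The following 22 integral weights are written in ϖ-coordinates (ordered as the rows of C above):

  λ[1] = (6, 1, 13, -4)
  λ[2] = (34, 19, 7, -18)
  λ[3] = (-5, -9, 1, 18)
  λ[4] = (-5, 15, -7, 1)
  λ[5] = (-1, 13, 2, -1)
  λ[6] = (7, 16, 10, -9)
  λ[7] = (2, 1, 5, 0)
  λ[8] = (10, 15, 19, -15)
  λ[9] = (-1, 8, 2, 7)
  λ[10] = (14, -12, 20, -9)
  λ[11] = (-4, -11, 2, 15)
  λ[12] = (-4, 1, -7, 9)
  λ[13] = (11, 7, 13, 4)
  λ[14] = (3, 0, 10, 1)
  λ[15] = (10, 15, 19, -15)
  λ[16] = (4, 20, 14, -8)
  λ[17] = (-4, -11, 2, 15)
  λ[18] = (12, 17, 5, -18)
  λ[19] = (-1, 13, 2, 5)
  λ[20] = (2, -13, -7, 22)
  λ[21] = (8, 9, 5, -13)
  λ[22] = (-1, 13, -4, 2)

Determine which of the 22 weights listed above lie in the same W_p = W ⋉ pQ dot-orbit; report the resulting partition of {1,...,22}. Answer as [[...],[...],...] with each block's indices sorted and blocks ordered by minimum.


Dynkin diagram of C (from the 6 off-diagonal −1 entries): D_4.

Alcove-folded reps (p=23, 22 weights, presented ϖ-order):

    λ_1+ρ ↦ (4, 1, 11, 2)
    λ_2+ρ ↦ (0, 9, 3, 3)
    λ_3+ρ ↦ (4, 8, 2, 2)
    λ_4+ρ ↦ (4, 8, 2, 2)
    λ_5+ρ ↦ (0, 14, 3, 0)
    λ_6+ρ ↦ (0, 9, 3, 3)
    λ_7+ρ ↦ (3, 2, 6, 1)
    λ_8+ρ ↦ (3, 2, 6, 1)
    λ_9+ρ ↦ (0, 9, 3, 3)
    λ_10+ρ ↦ (4, 8, 2, 2)
    λ_11+ρ ↦ (3, 10, 3, 3)
    λ_12+ρ ↦ (3, 2, 6, 1)
    λ_13+ρ ↦ (4, 8, 2, 2)
    λ_14+ρ ↦ (4, 1, 11, 2)
    λ_15+ρ ↦ (3, 2, 6, 1)
    λ_16+ρ ↦ (4, 8, 2, 2)
    λ_17+ρ ↦ (3, 10, 3, 3)
    λ_18+ρ ↦ (4, 1, 11, 2)
    λ_19+ρ ↦ (0, 14, 3, 0)
    λ_20+ρ ↦ (0, 9, 3, 3)
    λ_21+ρ ↦ (3, 2, 6, 1)
    λ_22+ρ ↦ (0, 14, 3, 0)

Grouping the 22 weights by Ā_23-representative: 6 linkage classes.

[[1, 14, 18], [2, 6, 9, 20], [3, 4, 10, 13, 16], [5, 19, 22], [7, 8, 12, 15, 21], [11, 17]]


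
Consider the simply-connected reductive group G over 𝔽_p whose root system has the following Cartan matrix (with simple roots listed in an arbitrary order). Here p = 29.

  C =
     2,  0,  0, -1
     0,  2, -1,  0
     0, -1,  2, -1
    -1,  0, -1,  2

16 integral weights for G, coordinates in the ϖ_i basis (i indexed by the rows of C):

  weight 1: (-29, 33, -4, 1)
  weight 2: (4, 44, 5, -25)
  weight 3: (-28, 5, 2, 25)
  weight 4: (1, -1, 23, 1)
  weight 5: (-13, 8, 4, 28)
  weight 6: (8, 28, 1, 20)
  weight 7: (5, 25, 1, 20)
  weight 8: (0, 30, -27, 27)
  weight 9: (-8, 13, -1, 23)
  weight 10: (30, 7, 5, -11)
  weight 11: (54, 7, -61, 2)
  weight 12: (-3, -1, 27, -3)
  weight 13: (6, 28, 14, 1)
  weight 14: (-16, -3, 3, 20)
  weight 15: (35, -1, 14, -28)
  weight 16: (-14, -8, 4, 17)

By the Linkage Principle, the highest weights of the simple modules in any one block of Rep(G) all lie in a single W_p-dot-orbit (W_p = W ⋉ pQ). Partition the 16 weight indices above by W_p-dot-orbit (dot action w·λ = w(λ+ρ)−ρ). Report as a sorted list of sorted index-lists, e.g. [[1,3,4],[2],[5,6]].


C ↔ A_4 under row/col permutation; |W(A_4)| = 120.

W_29-reps of the 16 weights in Ā_29 (same 4-coord order as C):

  1: (2, 0, 24, 2);  2: (13, 5, 2, 3);  3: (20, 0, 2, 1);  4: (2, 0, 24, 2);  5: (2, 5, 0, 15);  6: (20, 0, 2, 1);  7: (20, 0, 2, 1);  8: (2, 0, 24, 2);  9: (2, 5, 0, 15);  10: (15, 2, 2, 6);  11: (20, 0, 2, 1);  12: (2, 0, 24, 2);  13: (2, 5, 0, 15);  14: (15, 2, 2, 6);  15: (2, 5, 0, 15);  16: (13, 5, 2, 3)

The 16 indices split into 5 linkage classes (same alcove rep ⇔ same W_29-dot-orbit):

[[1, 4, 8, 12], [2, 16], [3, 6, 7, 11], [5, 9, 13, 15], [10, 14]]
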